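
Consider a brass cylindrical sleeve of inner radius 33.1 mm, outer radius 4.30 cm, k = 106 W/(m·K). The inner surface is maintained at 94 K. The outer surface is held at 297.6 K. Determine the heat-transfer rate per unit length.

Q' = 2πk·ΔT/ln(r₂/r₁) = 2π × 106 × 203.6 / ln(0.0430/0.0331) = 5.18×10^5 W/m

Q' = 518 kW/m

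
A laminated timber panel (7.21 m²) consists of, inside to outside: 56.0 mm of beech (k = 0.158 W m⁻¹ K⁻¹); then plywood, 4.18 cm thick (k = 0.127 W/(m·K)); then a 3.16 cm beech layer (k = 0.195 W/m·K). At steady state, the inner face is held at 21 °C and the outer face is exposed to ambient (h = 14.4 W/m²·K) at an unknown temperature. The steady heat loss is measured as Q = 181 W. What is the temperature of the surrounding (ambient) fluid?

T_out = -1.97 °C

Sum the resistances:
  R_beech = L/(kA) = 0.0560/(0.158·7.21) = 0.04916 K/W
  R_plywood = L/(kA) = 0.0418/(0.127·7.21) = 0.04565 K/W
  R_beech = L/(kA) = 0.0316/(0.195·7.21) = 0.02248 K/W
  R_conv,out = 1/(hA) = 1/(14.4·7.21) = 0.009632 K/W
ΣR = 0.1269 K/W
ΔT = Q·ΣR = 181 × 0.1269 = 22.97 K
Heat flows outward, so T_out = T_in − ΔT = 21 − 22.97 = -1.97 °C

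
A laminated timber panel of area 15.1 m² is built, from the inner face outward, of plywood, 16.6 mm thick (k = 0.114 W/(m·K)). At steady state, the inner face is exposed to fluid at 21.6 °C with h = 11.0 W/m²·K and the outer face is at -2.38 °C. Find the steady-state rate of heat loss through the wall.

Q = 1530 W

Series thermal resistances, inner to outer:
  R_conv,in = 1/(hA) = 1/(11.0·15.1) = 0.006020 K/W
  R_plywood = L/(kA) = 0.0166/(0.114·15.1) = 0.009643 K/W
ΣR = 0.006020 + 0.009643 = 0.01566 K/W
Q = ΔT/ΣR = (21.6 °C − -2.38 °C)/0.01566 = 1530 W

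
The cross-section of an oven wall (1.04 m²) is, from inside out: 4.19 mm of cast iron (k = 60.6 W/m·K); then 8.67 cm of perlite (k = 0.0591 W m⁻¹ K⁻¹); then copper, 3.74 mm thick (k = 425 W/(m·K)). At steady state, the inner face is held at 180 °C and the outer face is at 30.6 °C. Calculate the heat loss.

Q = 106 W

Resistance network (inner→outer):
  R_cast iron = L/(kA) = 0.00419/(60.6·1.04) = 6.648×10^-5 K/W
  R_perlite = L/(kA) = 0.0867/(0.0591·1.04) = 1.411 K/W
  R_copper = L/(kA) = 0.00374/(425·1.04) = 8.462×10^-6 K/W
ΣR = 6.648×10^-5 + 1.411 + 8.462×10^-6 = 1.411 K/W
Q = ΔT/ΣR = (180 °C − 30.6 °C)/1.411 = 106 W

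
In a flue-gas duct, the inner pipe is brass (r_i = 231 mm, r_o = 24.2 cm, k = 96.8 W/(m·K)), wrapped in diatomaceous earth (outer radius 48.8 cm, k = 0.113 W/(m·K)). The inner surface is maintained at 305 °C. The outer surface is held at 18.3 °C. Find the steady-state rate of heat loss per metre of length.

Resistance network (inner→outer):
  R'_brass = ln(0.242/0.231)/(2πk) = 0.04652/(2π·96.8) = 7.649×10^-5 m·K/W
  R'_diatomaceous earth = ln(0.488/0.242)/(2πk) = 0.7014/(2π·0.113) = 0.9879 m·K/W
ΣR = 7.649×10^-5 + 0.9879 = 0.9880 m·K/W
Q' = ΔT/ΣR = (305 °C − 18.3 °C)/0.9880 = 290 W/m

Q' = 290 W/m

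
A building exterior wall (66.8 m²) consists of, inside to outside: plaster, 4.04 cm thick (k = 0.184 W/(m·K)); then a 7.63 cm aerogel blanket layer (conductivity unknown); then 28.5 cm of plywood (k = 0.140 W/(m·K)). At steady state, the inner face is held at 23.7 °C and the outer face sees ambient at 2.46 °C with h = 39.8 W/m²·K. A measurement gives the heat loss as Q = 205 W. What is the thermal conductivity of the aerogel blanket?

k = 0.0164 W/m·K

ΣR = ΔT/Q = |23.7 − 2.46|/205 = 0.1036 K/W
Known resistances:
  R_plaster = L/(kA) = 0.0404/(0.184·66.8) = 0.003287 K/W
  R_plywood = L/(kA) = 0.285/(0.140·66.8) = 0.03047 K/W
  R_conv,out = 1/(hA) = 1/(39.8·66.8) = 3.761×10^-4 K/W
R_aerogel blanket = ΣR − ΣR_known = 0.1036 − 0.03413 = 0.06947 K/W
L/(kA) = 0.06947 ⇒ k = 0.0763/(0.06947·66.8) = 0.0164 W/m·K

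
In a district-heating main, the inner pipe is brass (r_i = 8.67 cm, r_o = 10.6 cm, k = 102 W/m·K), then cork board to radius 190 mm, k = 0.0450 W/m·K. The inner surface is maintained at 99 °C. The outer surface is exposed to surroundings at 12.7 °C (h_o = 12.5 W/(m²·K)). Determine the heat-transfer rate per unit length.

Q' = 40.5 W/m

Series thermal resistances, inner to outer:
  R'_brass = ln(0.106/0.0867)/(2πk) = 0.2010/(2π·102) = 3.136×10^-4 m·K/W
  R'_cork board = ln(0.190/0.106)/(2πk) = 0.5836/(2π·0.0450) = 2.064 m·K/W
  R'_conv,out = 1/(2πr h) = 1/(2π·0.190·12.5) = 0.06701 m·K/W
ΣR = 3.136×10^-4 + 2.064 + 0.06701 = 2.131 m·K/W
Q' = ΔT/ΣR = (99 °C − 12.7 °C)/2.131 = 40.5 W/m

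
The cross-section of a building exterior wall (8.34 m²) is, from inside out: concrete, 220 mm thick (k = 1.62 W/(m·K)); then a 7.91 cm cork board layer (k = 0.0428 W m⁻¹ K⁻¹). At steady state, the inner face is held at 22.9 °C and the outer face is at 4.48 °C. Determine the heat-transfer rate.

Q = 77.4 W

Resistance network (inner→outer):
  R_concrete = L/(kA) = 0.220/(1.62·8.34) = 0.01628 K/W
  R_cork board = L/(kA) = 0.0791/(0.0428·8.34) = 0.2216 K/W
ΣR = 0.01628 + 0.2216 = 0.2379 K/W
Q = ΔT/ΣR = (22.9 °C − 4.48 °C)/0.2379 = 77.4 W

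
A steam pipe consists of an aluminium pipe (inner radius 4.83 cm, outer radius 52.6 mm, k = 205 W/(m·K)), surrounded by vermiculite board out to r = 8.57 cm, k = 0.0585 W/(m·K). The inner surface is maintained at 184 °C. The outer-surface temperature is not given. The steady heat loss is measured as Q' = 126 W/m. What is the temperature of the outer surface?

T_out = 16.7 °C

Sum the resistances:
  R'_aluminium = ln(0.0526/0.0483)/(2πk) = 0.08528/(2π·205) = 6.621×10^-5 m·K/W
  R'_vermiculite board = ln(0.0857/0.0526)/(2πk) = 0.4881/(2π·0.0585) = 1.328 m·K/W
ΣR = 1.328 m·K/W
ΔT = Q'·ΣR = 126 × 1.328 = 167.3 K
Heat flows outward, so T_out = T_in − ΔT = 184 − 167.3 = 16.7 °C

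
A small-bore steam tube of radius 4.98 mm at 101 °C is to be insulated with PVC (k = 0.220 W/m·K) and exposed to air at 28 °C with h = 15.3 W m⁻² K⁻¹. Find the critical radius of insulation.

r_cr = 1.44 cm

For a cylinder, r_cr = k_ins/h = 0.220/15.3 = 0.0144 m = 1.44 cm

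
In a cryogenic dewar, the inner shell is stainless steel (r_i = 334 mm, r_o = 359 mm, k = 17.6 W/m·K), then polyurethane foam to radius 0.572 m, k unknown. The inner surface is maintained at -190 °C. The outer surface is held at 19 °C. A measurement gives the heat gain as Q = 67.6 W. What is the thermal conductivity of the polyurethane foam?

k = 0.0267 W/m·K

ΣR = ΔT/Q = |-190 − 19|/67.6 = 3.092 K/W
Known resistances:
  R_stainless steel = (1/0.334 − 1/0.359)/(4πk) = 0.2085/(4π·17.6) = 9.427×10^-4 K/W
R_polyurethane foam = ΣR − ΣR_known = 3.092 − 9.427×10^-4 = 3.091 K/W
(1/r₁−1/r₂)/(4πk) = 3.091 ⇒ k = 1.037/(4π·3.091) = 0.0267 W/m·K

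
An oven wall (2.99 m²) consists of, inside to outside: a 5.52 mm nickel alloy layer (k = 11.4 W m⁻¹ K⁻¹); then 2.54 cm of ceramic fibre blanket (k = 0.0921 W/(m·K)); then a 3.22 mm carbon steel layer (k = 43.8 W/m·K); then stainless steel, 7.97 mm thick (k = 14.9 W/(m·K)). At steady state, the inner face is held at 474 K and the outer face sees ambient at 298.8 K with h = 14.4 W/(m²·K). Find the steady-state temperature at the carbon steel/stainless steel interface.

Resistance network (inner→outer):
  R_nickel alloy = L/(kA) = 0.00552/(11.4·2.99) = 1.619×10^-4 K/W
  R_ceramic fibre blanket = L/(kA) = 0.0254/(0.0921·2.99) = 0.09224 K/W
  R_carbon steel = L/(kA) = 0.00322/(43.8·2.99) = 2.459×10^-5 K/W
  R_stainless steel = L/(kA) = 0.00797/(14.9·2.99) = 1.789×10^-4 K/W
  R_conv,out = 1/(hA) = 1/(14.4·2.99) = 0.02323 K/W
ΣR = 1.619×10^-4 + 0.09224 + 2.459×10^-5 + 1.789×10^-4 + 0.02323 = 0.1158 K/W
Q = ΔT/ΣR = (474 K − 298.8 K)/0.1158 = 1513 W
From the inner boundary to the carbon steel/stainless steel interface, ΣR_partial = 0.09243 K/W.
T_interface = T_in − Q·ΣR_partial = 474 K − (1513)(0.09243) = 334.2 K

T = 334.2 K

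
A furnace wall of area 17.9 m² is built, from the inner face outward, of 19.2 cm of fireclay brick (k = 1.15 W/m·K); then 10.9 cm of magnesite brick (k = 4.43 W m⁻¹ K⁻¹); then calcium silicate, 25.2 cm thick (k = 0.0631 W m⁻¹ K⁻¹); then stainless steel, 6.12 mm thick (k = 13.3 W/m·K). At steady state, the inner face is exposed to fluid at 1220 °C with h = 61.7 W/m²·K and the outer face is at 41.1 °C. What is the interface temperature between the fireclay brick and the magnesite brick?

Series thermal resistances, inner to outer:
  R_conv,in = 1/(hA) = 1/(61.7·17.9) = 9.054×10^-4 K/W
  R_fireclay brick = L/(kA) = 0.192/(1.15·17.9) = 0.009327 K/W
  R_magnesite brick = L/(kA) = 0.109/(4.43·17.9) = 0.001375 K/W
  R_calcium silicate = L/(kA) = 0.252/(0.0631·17.9) = 0.2231 K/W
  R_stainless steel = L/(kA) = 0.00612/(13.3·17.9) = 2.571×10^-5 K/W
ΣR = 9.054×10^-4 + 0.009327 + 0.001375 + 0.2231 + 2.571×10^-5 = 0.2347 K/W
Q = ΔT/ΣR = (1220 °C − 41.1 °C)/0.2347 = 5023 W
From the inner boundary to the fireclay brick/magnesite brick interface, ΣR_partial = 0.01023 K/W.
T_interface = T_in − Q·ΣR_partial = 1220 °C − (5023)(0.01023) = 1169 °C

T = 1169 °C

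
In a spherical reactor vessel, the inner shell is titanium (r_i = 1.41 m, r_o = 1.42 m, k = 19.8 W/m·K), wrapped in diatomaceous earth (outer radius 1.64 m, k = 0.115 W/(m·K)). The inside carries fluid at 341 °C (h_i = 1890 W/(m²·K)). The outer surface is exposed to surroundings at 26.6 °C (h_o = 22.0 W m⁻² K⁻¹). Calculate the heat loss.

Treat each layer as a resistance in series:
  R_conv,in = 1/(4πr²h) = 1/(4π·1.41²·1890) = 2.118×10^-5 K/W
  R_titanium = (1/1.41 − 1/1.42)/(4πk) = 0.004995/(4π·19.8) = 2.007×10^-5 K/W
  R_diatomaceous earth = (1/1.42 − 1/1.64)/(4πk) = 0.09447/(4π·0.115) = 0.06537 K/W
  R_conv,out = 1/(4πr²h) = 1/(4π·1.64²·22.0) = 0.001345 K/W
ΣR = 2.118×10^-5 + 2.007×10^-5 + 0.06537 + 0.001345 = 0.06676 K/W
Q = ΔT/ΣR = (341 °C − 26.6 °C)/0.06676 = 4710 W

Q = 4.71 kW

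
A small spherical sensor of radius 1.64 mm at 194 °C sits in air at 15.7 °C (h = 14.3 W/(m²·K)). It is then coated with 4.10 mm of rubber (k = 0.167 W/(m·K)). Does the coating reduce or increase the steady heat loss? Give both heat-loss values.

Critical radius for a sphere: r_cr = 2k/h = 0.0234 m = 2.34 cm.
Outer radius after coating: r₂ = 0.00164 + 0.00410 = 0.00574 m.
Since r₁ < r_cr and r₂ ≤ r_cr, the coating moves toward the maximum at r_cr — heat loss rises.
Bare: R = 1/(4πr₁²h) = 2069 K/W; Q = 178.3/2069 = 0.0862 W.
Coated: R = R_cond + R_conv = 376.4 K/W; Q = 178.3/376.4 = 0.474 W.

increases: 0.0862 → 0.474 W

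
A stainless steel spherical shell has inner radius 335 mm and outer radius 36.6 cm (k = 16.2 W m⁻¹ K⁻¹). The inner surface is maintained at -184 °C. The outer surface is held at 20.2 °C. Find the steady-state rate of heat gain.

Q = 1.64×10^5 W

Q = 4πk·ΔT/(1/r₁ − 1/r₂) = 4π × 16.2 × 204.2 / (1/0.335 − 1/0.366) = 1.64×10^5 W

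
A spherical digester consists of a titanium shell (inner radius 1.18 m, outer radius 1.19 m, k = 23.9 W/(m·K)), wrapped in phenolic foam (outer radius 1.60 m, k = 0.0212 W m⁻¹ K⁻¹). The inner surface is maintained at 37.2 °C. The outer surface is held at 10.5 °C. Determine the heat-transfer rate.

Resistance network (inner→outer):
  R_titanium = (1/1.18 − 1/1.19)/(4πk) = 0.007121/(4π·23.9) = 2.371×10^-5 K/W
  R_phenolic foam = (1/1.19 − 1/1.60)/(4πk) = 0.2153/(4π·0.0212) = 0.8083 K/W
ΣR = 2.371×10^-5 + 0.8083 = 0.8083 K/W
Q = ΔT/ΣR = (37.2 °C − 10.5 °C)/0.8083 = 33.0 W

Q = 33.0 W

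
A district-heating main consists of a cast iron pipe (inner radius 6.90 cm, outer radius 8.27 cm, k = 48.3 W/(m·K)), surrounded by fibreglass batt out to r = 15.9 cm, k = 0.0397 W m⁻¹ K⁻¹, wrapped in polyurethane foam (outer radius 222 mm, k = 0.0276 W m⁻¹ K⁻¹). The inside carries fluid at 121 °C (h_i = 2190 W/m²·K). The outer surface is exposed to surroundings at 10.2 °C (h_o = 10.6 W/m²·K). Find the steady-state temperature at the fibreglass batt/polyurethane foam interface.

T = 58.0 °C

Resistance network (inner→outer):
  R'_conv,in = 1/(2πr h) = 1/(2π·0.0690·2190) = 0.001053 m·K/W
  R'_cast iron = ln(0.0827/0.0690)/(2πk) = 0.1811/(2π·48.3) = 5.968×10^-4 m·K/W
  R'_fibreglass batt = ln(0.159/0.0827)/(2πk) = 0.6537/(2π·0.0397) = 2.621 m·K/W
  R'_polyurethane foam = ln(0.222/0.159)/(2πk) = 0.3338/(2π·0.0276) = 1.925 m·K/W
  R'_conv,out = 1/(2πr h) = 1/(2π·0.222·10.6) = 0.06763 m·K/W
ΣR = 0.001053 + 5.968×10^-4 + 2.621 + 1.925 + 0.06763 = 4.615 m·K/W
Q' = ΔT/ΣR = (121 °C − 10.2 °C)/4.615 = 24.01 W/m
From the inner boundary to the fibreglass batt/polyurethane foam interface, ΣR_partial = 2.623 m·K/W.
T_interface = T_in − Q'·ΣR_partial = 121 °C − (24.01)(2.623) = 58.0 °C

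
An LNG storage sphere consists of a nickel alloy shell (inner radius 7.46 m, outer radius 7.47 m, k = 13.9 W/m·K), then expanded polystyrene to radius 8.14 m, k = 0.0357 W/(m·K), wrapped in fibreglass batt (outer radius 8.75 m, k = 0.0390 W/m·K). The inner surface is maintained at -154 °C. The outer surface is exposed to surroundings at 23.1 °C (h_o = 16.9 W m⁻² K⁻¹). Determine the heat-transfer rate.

Q = 4210 W

Series thermal resistances, inner to outer:
  R_nickel alloy = (1/7.46 − 1/7.47)/(4πk) = 1.794×10^-4/(4π·13.9) = 1.027×10^-6 K/W
  R_expanded polystyrene = (1/7.47 − 1/8.14)/(4πk) = 0.01102/(4π·0.0357) = 0.02456 K/W
  R_fibreglass batt = (1/8.14 − 1/8.75)/(4πk) = 0.008564/(4π·0.0390) = 0.01748 K/W
  R_conv,out = 1/(4πr²h) = 1/(4π·8.75²·16.9) = 6.150×10^-5 K/W
ΣR = 1.027×10^-6 + 0.02456 + 0.01748 + 6.150×10^-5 = 0.04210 K/W
Q = ΔT/ΣR = (-154 °C − 23.1 °C)/0.04210 = -4210 W
(Negative Q ⇒ heat flows inward; heat gain = 4210 W.)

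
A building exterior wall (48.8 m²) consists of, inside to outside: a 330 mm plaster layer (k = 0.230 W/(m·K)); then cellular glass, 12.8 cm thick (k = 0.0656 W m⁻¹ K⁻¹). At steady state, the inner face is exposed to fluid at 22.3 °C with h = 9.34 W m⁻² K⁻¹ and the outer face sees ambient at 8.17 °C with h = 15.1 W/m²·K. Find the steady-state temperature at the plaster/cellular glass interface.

Resistance network (inner→outer):
  R_conv,in = 1/(hA) = 1/(9.34·48.8) = 0.002194 K/W
  R_plaster = L/(kA) = 0.330/(0.230·48.8) = 0.02940 K/W
  R_cellular glass = L/(kA) = 0.128/(0.0656·48.8) = 0.03998 K/W
  R_conv,out = 1/(hA) = 1/(15.1·48.8) = 0.001357 K/W
ΣR = 0.002194 + 0.02940 + 0.03998 + 0.001357 = 0.07293 K/W
Q = ΔT/ΣR = (22.3 °C − 8.17 °C)/0.07293 = 193.7 W
From the inner boundary to the plaster/cellular glass interface, ΣR_partial = 0.03159 K/W.
T_interface = T_in − Q·ΣR_partial = 22.3 °C − (193.7)(0.03159) = 16.2 °C

T = 16.2 °C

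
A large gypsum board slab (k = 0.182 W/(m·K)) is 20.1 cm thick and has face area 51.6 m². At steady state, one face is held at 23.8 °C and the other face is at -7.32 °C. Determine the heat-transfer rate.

Q = 1450 W

Q = kA·ΔT/L = 0.182 × 51.6 × |23.8 °C − -7.32 °C| / 0.201 = 1450 W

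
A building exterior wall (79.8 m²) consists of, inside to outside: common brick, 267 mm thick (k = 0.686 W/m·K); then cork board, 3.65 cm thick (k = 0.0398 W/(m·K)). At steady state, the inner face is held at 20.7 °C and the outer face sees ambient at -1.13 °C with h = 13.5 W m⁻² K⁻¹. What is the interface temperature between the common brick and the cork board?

Series thermal resistances, inner to outer:
  R_common brick = L/(kA) = 0.267/(0.686·79.8) = 0.004877 K/W
  R_cork board = L/(kA) = 0.0365/(0.0398·79.8) = 0.01149 K/W
  R_conv,out = 1/(hA) = 1/(13.5·79.8) = 9.282×10^-4 K/W
ΣR = 0.004877 + 0.01149 + 9.282×10^-4 = 0.01730 K/W
Q = ΔT/ΣR = (20.7 °C − -1.13 °C)/0.01730 = 1262 W
From the inner boundary to the common brick/cork board interface, ΣR_partial = 0.004877 K/W.
T_interface = T_in − Q·ΣR_partial = 20.7 °C − (1262)(0.004877) = 14.5 °C

T = 14.5 °C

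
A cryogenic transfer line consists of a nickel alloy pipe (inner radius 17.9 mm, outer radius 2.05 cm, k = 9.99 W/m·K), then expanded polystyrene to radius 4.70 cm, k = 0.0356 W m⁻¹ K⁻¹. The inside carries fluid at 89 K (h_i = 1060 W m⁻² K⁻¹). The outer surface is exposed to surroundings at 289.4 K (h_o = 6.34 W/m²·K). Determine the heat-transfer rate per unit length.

Treat each layer as a resistance in series:
  R'_conv,in = 1/(2πr h) = 1/(2π·0.0179·1060) = 0.008388 m·K/W
  R'_nickel alloy = ln(0.0205/0.0179)/(2πk) = 0.1356/(2π·9.99) = 0.002161 m·K/W
  R'_expanded polystyrene = ln(0.0470/0.0205)/(2πk) = 0.8297/(2π·0.0356) = 3.709 m·K/W
  R'_conv,out = 1/(2πr h) = 1/(2π·0.0470·6.34) = 0.5341 m·K/W
ΣR = 0.008388 + 0.002161 + 3.709 + 0.5341 = 4.254 m·K/W
Q' = ΔT/ΣR = (89 K − 289.4 K)/4.254 = -47.1 W/m
(Negative Q' ⇒ heat flows inward; heat gain = 47.1 W/m.)

Q' = 47.1 W/m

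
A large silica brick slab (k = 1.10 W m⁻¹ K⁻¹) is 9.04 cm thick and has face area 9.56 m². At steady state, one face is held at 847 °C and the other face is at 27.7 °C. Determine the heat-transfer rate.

Q = kA·ΔT/L = 1.10 × 9.56 × |847 °C − 27.7 °C| / 0.0904 = 95300 W

Q = 95300 W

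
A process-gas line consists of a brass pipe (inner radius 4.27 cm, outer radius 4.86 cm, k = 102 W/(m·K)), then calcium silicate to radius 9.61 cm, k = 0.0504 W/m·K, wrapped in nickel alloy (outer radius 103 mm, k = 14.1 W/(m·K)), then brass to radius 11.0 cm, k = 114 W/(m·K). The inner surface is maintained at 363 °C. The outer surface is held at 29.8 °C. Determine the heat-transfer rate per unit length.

Treat each layer as a resistance in series:
  R'_brass = ln(0.0486/0.0427)/(2πk) = 0.1294/(2π·102) = 2.019×10^-4 m·K/W
  R'_calcium silicate = ln(0.0961/0.0486)/(2πk) = 0.6818/(2π·0.0504) = 2.153 m·K/W
  R'_nickel alloy = ln(0.103/0.0961)/(2πk) = 0.06934/(2π·14.1) = 7.827×10^-4 m·K/W
  R'_brass = ln(0.110/0.103)/(2πk) = 0.06575/(2π·114) = 9.180×10^-5 m·K/W
ΣR = 2.019×10^-4 + 2.153 + 7.827×10^-4 + 9.180×10^-5 = 2.154 m·K/W
Q' = ΔT/ΣR = (363 °C − 29.8 °C)/2.154 = 155 W/m

Q' = 155 W/m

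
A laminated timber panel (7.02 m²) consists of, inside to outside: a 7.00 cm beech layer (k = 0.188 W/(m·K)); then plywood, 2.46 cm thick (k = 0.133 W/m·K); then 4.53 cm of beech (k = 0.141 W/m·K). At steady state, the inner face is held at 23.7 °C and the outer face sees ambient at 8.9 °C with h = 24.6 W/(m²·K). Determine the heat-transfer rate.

Q = 113 W

Treat each layer as a resistance in series:
  R_beech = L/(kA) = 0.0700/(0.188·7.02) = 0.05304 K/W
  R_plywood = L/(kA) = 0.0246/(0.133·7.02) = 0.02635 K/W
  R_beech = L/(kA) = 0.0453/(0.141·7.02) = 0.04577 K/W
  R_conv,out = 1/(hA) = 1/(24.6·7.02) = 0.005791 K/W
ΣR = 0.05304 + 0.02635 + 0.04577 + 0.005791 = 0.1310 K/W
Q = ΔT/ΣR = (23.7 °C − 8.9 °C)/0.1310 = 113 W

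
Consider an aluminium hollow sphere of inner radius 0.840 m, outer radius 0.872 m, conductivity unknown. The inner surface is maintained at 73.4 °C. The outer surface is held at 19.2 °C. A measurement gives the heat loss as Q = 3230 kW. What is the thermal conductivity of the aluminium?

ΣR = ΔT/Q = |73.4 − 19.2|/3.23×10^6 = 1.678×10^-5 K/W
(1/r₁−1/r₂)/(4πk) = 1.678×10^-5 ⇒ k = 0.04369/(4π·1.678×10^-5) = 207 W/m·K

k = 207 W/m·K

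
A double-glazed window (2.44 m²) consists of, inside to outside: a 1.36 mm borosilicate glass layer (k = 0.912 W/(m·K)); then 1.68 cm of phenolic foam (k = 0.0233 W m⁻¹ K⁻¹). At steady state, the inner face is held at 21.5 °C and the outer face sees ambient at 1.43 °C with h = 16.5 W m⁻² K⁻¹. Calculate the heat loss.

Q = 62.5 W

Resistance network (inner→outer):
  R_borosilicate glass = L/(kA) = 0.00136/(0.912·2.44) = 6.112×10^-4 K/W
  R_phenolic foam = L/(kA) = 0.0168/(0.0233·2.44) = 0.2955 K/W
  R_conv,out = 1/(hA) = 1/(16.5·2.44) = 0.02484 K/W
ΣR = 6.112×10^-4 + 0.2955 + 0.02484 = 0.3210 K/W
Q = ΔT/ΣR = (21.5 °C − 1.43 °C)/0.3210 = 62.5 W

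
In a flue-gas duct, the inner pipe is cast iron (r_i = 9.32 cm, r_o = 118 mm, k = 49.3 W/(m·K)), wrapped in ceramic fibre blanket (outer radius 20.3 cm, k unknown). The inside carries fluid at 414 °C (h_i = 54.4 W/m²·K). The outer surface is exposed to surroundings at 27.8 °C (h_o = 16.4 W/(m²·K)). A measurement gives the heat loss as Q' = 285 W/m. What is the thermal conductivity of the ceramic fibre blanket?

ΣR = ΔT/Q' = |414 − 27.8|/285 = 1.355 m·K/W
Known resistances:
  R'_conv,in = 1/(2πr h) = 1/(2π·0.0932·54.4) = 0.03139 m·K/W
  R'_cast iron = ln(0.118/0.0932)/(2πk) = 0.2359/(2π·49.3) = 7.617×10^-4 m·K/W
  R'_conv,out = 1/(2πr h) = 1/(2π·0.203·16.4) = 0.04781 m·K/W
R_ceramic fibre blanket = ΣR − ΣR_known = 1.355 − 0.07996 = 1.275 m·K/W
ln(r₂/r₁)/(2πk) = 1.275 ⇒ k = 0.5425/(2π·1.275) = 0.0677 W/m·K

k = 0.0677 W/m·K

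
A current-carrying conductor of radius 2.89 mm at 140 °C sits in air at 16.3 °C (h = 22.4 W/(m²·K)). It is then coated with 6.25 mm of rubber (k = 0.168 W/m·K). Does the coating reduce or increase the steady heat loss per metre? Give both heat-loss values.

Critical radius for a cylinder: r_cr = k/h = 0.00750 m = 0.750 cm.
Outer radius after coating: r₂ = 0.00289 + 0.00625 = 0.00914 m.
r₁ < r_cr < r₂: heat loss rises to a maximum at r_cr then falls. Whether the coating helps depends on whether Q(r₂) has dropped back below Q(r₁).
Bare: R = 1/(2πr₁h) = 2.459 m·K/W; Q = 123.7/2.459 = 50.3 W/m.
Coated: R = R_cond + R_conv = 1.868 m·K/W; Q = 123.7/1.868 = 66.2 W/m.

increases: 50.3 → 66.2 W/m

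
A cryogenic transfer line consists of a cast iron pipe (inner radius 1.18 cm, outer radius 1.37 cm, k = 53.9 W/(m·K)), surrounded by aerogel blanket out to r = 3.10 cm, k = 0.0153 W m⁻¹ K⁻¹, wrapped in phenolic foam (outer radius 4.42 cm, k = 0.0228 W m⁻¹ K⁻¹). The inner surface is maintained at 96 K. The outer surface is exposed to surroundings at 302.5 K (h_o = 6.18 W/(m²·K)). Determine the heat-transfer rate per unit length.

Q' = 17.9 W/m

Resistance network (inner→outer):
  R'_cast iron = ln(0.0137/0.0118)/(2πk) = 0.1493/(2π·53.9) = 4.408×10^-4 m·K/W
  R'_aerogel blanket = ln(0.0310/0.0137)/(2πk) = 0.8166/(2π·0.0153) = 8.494 m·K/W
  R'_phenolic foam = ln(0.0442/0.0310)/(2πk) = 0.3547/(2π·0.0228) = 2.476 m·K/W
  R'_conv,out = 1/(2πr h) = 1/(2π·0.0442·6.18) = 0.5827 m·K/W
ΣR = 4.408×10^-4 + 8.494 + 2.476 + 0.5827 = 11.55 m·K/W
Q' = ΔT/ΣR = (96 K − 302.5 K)/11.55 = -17.9 W/m
(Negative Q' ⇒ heat flows inward; heat gain = 17.9 W/m.)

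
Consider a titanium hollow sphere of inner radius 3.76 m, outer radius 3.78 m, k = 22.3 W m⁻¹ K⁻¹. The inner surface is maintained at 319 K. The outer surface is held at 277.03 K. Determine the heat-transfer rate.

Q = 8360 kW

Q = 4πk·ΔT/(1/r₁ − 1/r₂) = 4π × 22.3 × 41.97 / (1/3.76 − 1/3.78) = 8.36×10^6 W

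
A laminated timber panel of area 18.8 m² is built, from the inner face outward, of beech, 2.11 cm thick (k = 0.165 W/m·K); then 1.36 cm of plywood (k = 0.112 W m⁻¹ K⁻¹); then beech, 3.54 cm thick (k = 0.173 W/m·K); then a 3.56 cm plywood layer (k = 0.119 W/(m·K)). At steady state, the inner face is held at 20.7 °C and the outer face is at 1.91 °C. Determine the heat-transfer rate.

Q = 469 W

Series thermal resistances, inner to outer:
  R_beech = L/(kA) = 0.0211/(0.165·18.8) = 0.006802 K/W
  R_plywood = L/(kA) = 0.0136/(0.112·18.8) = 0.006459 K/W
  R_beech = L/(kA) = 0.0354/(0.173·18.8) = 0.01088 K/W
  R_plywood = L/(kA) = 0.0356/(0.119·18.8) = 0.01591 K/W
ΣR = 0.006802 + 0.006459 + 0.01088 + 0.01591 = 0.04005 K/W
Q = ΔT/ΣR = (20.7 °C − 1.91 °C)/0.04005 = 469 W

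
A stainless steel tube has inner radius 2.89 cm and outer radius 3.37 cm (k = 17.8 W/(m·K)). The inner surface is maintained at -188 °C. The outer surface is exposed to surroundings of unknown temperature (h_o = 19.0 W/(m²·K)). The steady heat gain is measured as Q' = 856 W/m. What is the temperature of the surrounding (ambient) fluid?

Sum the resistances:
  R'_stainless steel = ln(0.0337/0.0289)/(2πk) = 0.1537/(2π·17.8) = 0.001374 m·K/W
  R'_conv,out = 1/(2πr h) = 1/(2π·0.0337·19.0) = 0.2486 m·K/W
ΣR = 0.2499 m·K/W
ΔT = Q'·ΣR = 856 × 0.2499 = 213.9 K
Heat flows inward, so T_out = T_in + ΔT = -188 + 213.9 = 25.9 °C

T_out = 25.9 °C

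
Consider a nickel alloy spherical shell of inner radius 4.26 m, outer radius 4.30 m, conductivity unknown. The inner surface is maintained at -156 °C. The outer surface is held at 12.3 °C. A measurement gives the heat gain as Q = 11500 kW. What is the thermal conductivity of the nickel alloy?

ΣR = ΔT/Q = |-156 − 12.3|/1.15×10^7 = 1.463×10^-5 K/W
(1/r₁−1/r₂)/(4πk) = 1.463×10^-5 ⇒ k = 0.002184/(4π·1.463×10^-5) = 11.9 W/m·K

k = 11.9 W/m·K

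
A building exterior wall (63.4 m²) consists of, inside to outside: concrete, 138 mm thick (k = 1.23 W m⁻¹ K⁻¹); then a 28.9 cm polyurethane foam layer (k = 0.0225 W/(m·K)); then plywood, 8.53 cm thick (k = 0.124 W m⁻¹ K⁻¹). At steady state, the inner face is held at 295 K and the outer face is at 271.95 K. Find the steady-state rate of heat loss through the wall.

Resistance network (inner→outer):
  R_concrete = L/(kA) = 0.138/(1.23·63.4) = 0.001770 K/W
  R_polyurethane foam = L/(kA) = 0.289/(0.0225·63.4) = 0.2026 K/W
  R_plywood = L/(kA) = 0.0853/(0.124·63.4) = 0.01085 K/W
ΣR = 0.001770 + 0.2026 + 0.01085 = 0.2152 K/W
Q = ΔT/ΣR = (295 K − 271.95 K)/0.2152 = 107 W

Q = 107 W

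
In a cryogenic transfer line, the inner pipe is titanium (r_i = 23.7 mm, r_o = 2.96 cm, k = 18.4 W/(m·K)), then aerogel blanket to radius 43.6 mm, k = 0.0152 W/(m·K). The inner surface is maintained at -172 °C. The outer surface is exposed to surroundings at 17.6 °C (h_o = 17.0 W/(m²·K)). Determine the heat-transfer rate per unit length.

Treat each layer as a resistance in series:
  R'_titanium = ln(0.0296/0.0237)/(2πk) = 0.2223/(2π·18.4) = 0.001923 m·K/W
  R'_aerogel blanket = ln(0.0436/0.0296)/(2πk) = 0.3873/(2π·0.0152) = 4.055 m·K/W
  R'_conv,out = 1/(2πr h) = 1/(2π·0.0436·17.0) = 0.2147 m·K/W
ΣR = 0.001923 + 4.055 + 0.2147 = 4.272 m·K/W
Q' = ΔT/ΣR = (-172 °C − 17.6 °C)/4.272 = -44.4 W/m
(Negative Q' ⇒ heat flows inward; heat gain = 44.4 W/m.)

Q' = 44.4 W/m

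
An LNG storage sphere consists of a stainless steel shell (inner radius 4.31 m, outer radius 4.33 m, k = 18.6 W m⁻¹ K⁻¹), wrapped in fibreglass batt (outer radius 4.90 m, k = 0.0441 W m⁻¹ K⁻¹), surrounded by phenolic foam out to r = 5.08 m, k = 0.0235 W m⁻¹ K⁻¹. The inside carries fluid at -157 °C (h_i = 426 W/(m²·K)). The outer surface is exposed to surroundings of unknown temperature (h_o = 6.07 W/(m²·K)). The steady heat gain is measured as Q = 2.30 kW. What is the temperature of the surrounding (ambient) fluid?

T_out = 12.0 °C

Sum the resistances:
  R_conv,in = 1/(4πr²h) = 1/(4π·4.31²·426) = 1.006×10^-5 K/W
  R_stainless steel = (1/4.31 − 1/4.33)/(4πk) = 0.001072/(4π·18.6) = 4.585×10^-6 K/W
  R_fibreglass batt = (1/4.33 − 1/4.90)/(4πk) = 0.02687/(4π·0.0441) = 0.04848 K/W
  R_phenolic foam = (1/4.90 − 1/5.08)/(4πk) = 0.007231/(4π·0.0235) = 0.02449 K/W
  R_conv,out = 1/(4πr²h) = 1/(4π·5.08²·6.07) = 5.080×10^-4 K/W
ΣR = 0.07349 K/W
ΔT = Q·ΣR = 2300 × 0.07349 = 169.0 K
Heat flows inward, so T_out = T_in + ΔT = -157 + 169.0 = 12.0 °C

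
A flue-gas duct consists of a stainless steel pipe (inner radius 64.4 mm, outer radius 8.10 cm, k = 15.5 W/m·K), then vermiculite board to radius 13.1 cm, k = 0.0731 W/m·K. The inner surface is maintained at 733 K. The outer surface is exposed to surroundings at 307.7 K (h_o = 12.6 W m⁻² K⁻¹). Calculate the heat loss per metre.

Resistance network (inner→outer):
  R'_stainless steel = ln(0.0810/0.0644)/(2πk) = 0.2293/(2π·15.5) = 0.002355 m·K/W
  R'_vermiculite board = ln(0.131/0.0810)/(2πk) = 0.4807/(2π·0.0731) = 1.047 m·K/W
  R'_conv,out = 1/(2πr h) = 1/(2π·0.131·12.6) = 0.09642 m·K/W
ΣR = 0.002355 + 1.047 + 0.09642 = 1.146 m·K/W
Q' = ΔT/ΣR = (733 K − 307.7 K)/1.146 = 371 W/m

Q' = 371 W/m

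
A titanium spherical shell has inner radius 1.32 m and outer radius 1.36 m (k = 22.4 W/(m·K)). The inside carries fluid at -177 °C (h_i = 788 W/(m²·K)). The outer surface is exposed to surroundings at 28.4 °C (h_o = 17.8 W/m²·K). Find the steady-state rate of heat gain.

Resistance network (inner→outer):
  R_conv,in = 1/(4πr²h) = 1/(4π·1.32²·788) = 5.796×10^-5 K/W
  R_titanium = (1/1.32 − 1/1.36)/(4πk) = 0.02228/(4π·22.4) = 7.916×10^-5 K/W
  R_conv,out = 1/(4πr²h) = 1/(4π·1.36²·17.8) = 0.002417 K/W
ΣR = 5.796×10^-5 + 7.916×10^-5 + 0.002417 = 0.002554 K/W
Q = ΔT/ΣR = (-177 °C − 28.4 °C)/0.002554 = -80400 W
(Negative Q ⇒ heat flows inward; heat gain = 80400 W.)

Q = 80.4 kW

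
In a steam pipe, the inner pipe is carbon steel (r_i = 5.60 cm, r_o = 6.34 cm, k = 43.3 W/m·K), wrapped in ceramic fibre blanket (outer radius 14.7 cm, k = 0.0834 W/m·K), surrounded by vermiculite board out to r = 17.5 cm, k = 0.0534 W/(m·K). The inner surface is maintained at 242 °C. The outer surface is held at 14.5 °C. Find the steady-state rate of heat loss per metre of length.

Q' = 107 W/m

Series thermal resistances, inner to outer:
  R'_carbon steel = ln(0.0634/0.0560)/(2πk) = 0.1241/(2π·43.3) = 4.562×10^-4 m·K/W
  R'_ceramic fibre blanket = ln(0.147/0.0634)/(2πk) = 0.8410/(2π·0.0834) = 1.605 m·K/W
  R'_vermiculite board = ln(0.175/0.147)/(2πk) = 0.1744/(2π·0.0534) = 0.5196 m·K/W
ΣR = 4.562×10^-4 + 1.605 + 0.5196 = 2.125 m·K/W
Q' = ΔT/ΣR = (242 °C − 14.5 °C)/2.125 = 107 W/m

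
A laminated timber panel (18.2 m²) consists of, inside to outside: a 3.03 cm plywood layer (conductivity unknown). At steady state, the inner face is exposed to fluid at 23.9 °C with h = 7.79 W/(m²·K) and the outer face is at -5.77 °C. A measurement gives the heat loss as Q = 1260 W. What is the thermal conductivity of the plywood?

k = 0.101 W/m·K

ΣR = ΔT/Q = |23.9 − -5.77|/1260 = 0.02355 K/W
Known resistances:
  R_conv,in = 1/(hA) = 1/(7.79·18.2) = 0.007053 K/W
R_plywood = ΣR − ΣR_known = 0.02355 − 0.007053 = 0.01650 K/W
L/(kA) = 0.01650 ⇒ k = 0.0303/(0.01650·18.2) = 0.101 W/m·K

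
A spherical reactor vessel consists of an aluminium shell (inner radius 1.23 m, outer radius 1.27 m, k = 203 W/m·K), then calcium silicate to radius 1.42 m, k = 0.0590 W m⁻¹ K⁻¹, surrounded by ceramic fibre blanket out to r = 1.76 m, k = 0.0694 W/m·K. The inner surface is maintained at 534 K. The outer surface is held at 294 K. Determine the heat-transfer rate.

Q = 895 W

Series thermal resistances, inner to outer:
  R_aluminium = (1/1.23 − 1/1.27)/(4πk) = 0.02561/(4π·203) = 1.004×10^-5 K/W
  R_calcium silicate = (1/1.27 − 1/1.42)/(4πk) = 0.08318/(4π·0.0590) = 0.1122 K/W
  R_ceramic fibre blanket = (1/1.42 − 1/1.76)/(4πk) = 0.1360/(4π·0.0694) = 0.1560 K/W
ΣR = 1.004×10^-5 + 0.1122 + 0.1560 = 0.2682 K/W
Q = ΔT/ΣR = (534 K − 294 K)/0.2682 = 895 W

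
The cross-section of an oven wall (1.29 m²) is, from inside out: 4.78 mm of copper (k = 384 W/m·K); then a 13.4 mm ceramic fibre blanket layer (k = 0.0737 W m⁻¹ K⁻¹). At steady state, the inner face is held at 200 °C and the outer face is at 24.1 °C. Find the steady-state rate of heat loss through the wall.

Q = 1250 W

Resistance network (inner→outer):
  R_copper = L/(kA) = 0.00478/(384·1.29) = 9.650×10^-6 K/W
  R_ceramic fibre blanket = L/(kA) = 0.0134/(0.0737·1.29) = 0.1409 K/W
ΣR = 9.650×10^-6 + 0.1409 = 0.1409 K/W
Q = ΔT/ΣR = (200 °C − 24.1 °C)/0.1409 = 1250 W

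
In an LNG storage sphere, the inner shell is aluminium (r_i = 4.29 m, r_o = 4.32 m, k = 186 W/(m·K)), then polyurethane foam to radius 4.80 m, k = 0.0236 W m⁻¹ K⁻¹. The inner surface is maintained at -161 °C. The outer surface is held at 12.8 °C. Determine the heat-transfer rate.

Resistance network (inner→outer):
  R_aluminium = (1/4.29 − 1/4.32)/(4πk) = 0.001619/(4π·186) = 6.926×10^-7 K/W
  R_polyurethane foam = (1/4.32 − 1/4.80)/(4πk) = 0.02315/(4π·0.0236) = 0.07805 K/W
ΣR = 6.926×10^-7 + 0.07805 = 0.07805 K/W
Q = ΔT/ΣR = (-161 °C − 12.8 °C)/0.07805 = -2230 W
(Negative Q ⇒ heat flows inward; heat gain = 2230 W.)

Q = 2.23 kW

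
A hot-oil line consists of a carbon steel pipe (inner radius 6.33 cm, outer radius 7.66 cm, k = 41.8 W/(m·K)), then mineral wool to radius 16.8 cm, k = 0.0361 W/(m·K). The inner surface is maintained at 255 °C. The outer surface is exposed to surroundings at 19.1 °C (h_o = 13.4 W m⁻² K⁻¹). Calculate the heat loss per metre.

Resistance network (inner→outer):
  R'_carbon steel = ln(0.0766/0.0633)/(2πk) = 0.1907/(2π·41.8) = 7.261×10^-4 m·K/W
  R'_mineral wool = ln(0.168/0.0766)/(2πk) = 0.7854/(2π·0.0361) = 3.462 m·K/W
  R'_conv,out = 1/(2πr h) = 1/(2π·0.168·13.4) = 0.07070 m·K/W
ΣR = 7.261×10^-4 + 3.462 + 0.07070 = 3.533 m·K/W
Q' = ΔT/ΣR = (255 °C − 19.1 °C)/3.533 = 66.8 W/m

Q' = 66.8 W/m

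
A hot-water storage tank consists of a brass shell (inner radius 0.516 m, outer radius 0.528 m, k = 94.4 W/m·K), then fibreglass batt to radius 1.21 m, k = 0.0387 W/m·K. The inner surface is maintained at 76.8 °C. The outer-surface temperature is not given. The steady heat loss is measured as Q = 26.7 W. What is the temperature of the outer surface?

Series resistances:
  R_brass = (1/0.516 − 1/0.528)/(4πk) = 0.04405/(4π·94.4) = 3.713×10^-5 K/W
  R_fibreglass batt = (1/0.528 − 1/1.21)/(4πk) = 1.067/(4π·0.0387) = 2.195 K/W
ΣR = 2.195 K/W
ΔT = Q·ΣR = 26.7 × 2.195 = 58.61 K
Heat flows outward, so T_out = T_in − ΔT = 76.8 − 58.61 = 18.2 °C

T_out = 18.2 °C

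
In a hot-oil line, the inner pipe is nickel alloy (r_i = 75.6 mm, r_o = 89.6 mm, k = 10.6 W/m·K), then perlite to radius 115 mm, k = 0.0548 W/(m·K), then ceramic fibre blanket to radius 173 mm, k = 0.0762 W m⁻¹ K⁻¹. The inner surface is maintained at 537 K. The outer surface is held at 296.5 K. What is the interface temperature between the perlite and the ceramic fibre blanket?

T = 426 K

Resistance network (inner→outer):
  R'_nickel alloy = ln(0.0896/0.0756)/(2πk) = 0.1699/(2π·10.6) = 0.002551 m·K/W
  R'_perlite = ln(0.115/0.0896)/(2πk) = 0.2496/(2π·0.0548) = 0.7248 m·K/W
  R'_ceramic fibre blanket = ln(0.173/0.115)/(2πk) = 0.4084/(2π·0.0762) = 0.8529 m·K/W
ΣR = 0.002551 + 0.7248 + 0.8529 = 1.580 m·K/W
Q' = ΔT/ΣR = (537 K − 296.5 K)/1.580 = 152.2 W/m
From the inner boundary to the perlite/ceramic fibre blanket interface, ΣR_partial = 0.7274 m·K/W.
T_interface = T_in − Q'·ΣR_partial = 537 K − (152.2)(0.7274) = 426 K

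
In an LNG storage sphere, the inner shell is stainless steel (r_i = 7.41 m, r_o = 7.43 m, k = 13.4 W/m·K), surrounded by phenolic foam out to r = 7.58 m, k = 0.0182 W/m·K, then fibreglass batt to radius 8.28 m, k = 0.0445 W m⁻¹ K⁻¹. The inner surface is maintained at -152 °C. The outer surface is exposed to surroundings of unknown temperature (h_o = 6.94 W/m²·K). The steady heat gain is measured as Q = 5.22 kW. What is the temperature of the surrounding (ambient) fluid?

Series resistances:
  R_stainless steel = (1/7.41 − 1/7.43)/(4πk) = 3.633×10^-4/(4π·13.4) = 2.157×10^-6 K/W
  R_phenolic foam = (1/7.43 − 1/7.58)/(4πk) = 0.002663/(4π·0.0182) = 0.01165 K/W
  R_fibreglass batt = (1/7.58 − 1/8.28)/(4πk) = 0.01115/(4π·0.0445) = 0.01994 K/W
  R_conv,out = 1/(4πr²h) = 1/(4π·8.28²·6.94) = 1.673×10^-4 K/W
ΣR = 0.03176 K/W
ΔT = Q·ΣR = 5220 × 0.03176 = 165.8 K
Heat flows inward, so T_out = T_in + ΔT = -152 + 165.8 = 13.8 °C

T_out = 13.8 °C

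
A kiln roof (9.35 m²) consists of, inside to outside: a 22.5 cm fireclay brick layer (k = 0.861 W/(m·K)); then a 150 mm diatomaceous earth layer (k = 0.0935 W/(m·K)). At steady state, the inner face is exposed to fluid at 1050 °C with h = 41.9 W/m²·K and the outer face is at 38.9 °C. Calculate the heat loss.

Q = 5.00 kW

Treat each layer as a resistance in series:
  R_conv,in = 1/(hA) = 1/(41.9·9.35) = 0.002553 K/W
  R_fireclay brick = L/(kA) = 0.225/(0.861·9.35) = 0.02795 K/W
  R_diatomaceous earth = L/(kA) = 0.150/(0.0935·9.35) = 0.1716 K/W
ΣR = 0.002553 + 0.02795 + 0.1716 = 0.2021 K/W
Q = ΔT/ΣR = (1050 °C − 38.9 °C)/0.2021 = 5000 W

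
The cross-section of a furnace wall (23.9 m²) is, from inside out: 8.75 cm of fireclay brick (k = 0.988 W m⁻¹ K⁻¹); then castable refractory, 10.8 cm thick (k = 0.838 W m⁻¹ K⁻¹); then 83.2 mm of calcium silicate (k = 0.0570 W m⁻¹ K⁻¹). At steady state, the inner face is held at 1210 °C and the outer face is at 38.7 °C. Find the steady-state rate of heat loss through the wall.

Q = 16.7 kW

Treat each layer as a resistance in series:
  R_fireclay brick = L/(kA) = 0.0875/(0.988·23.9) = 0.003706 K/W
  R_castable refractory = L/(kA) = 0.108/(0.838·23.9) = 0.005392 K/W
  R_calcium silicate = L/(kA) = 0.0832/(0.0570·23.9) = 0.06107 K/W
ΣR = 0.003706 + 0.005392 + 0.06107 = 0.07017 K/W
Q = ΔT/ΣR = (1210 °C − 38.7 °C)/0.07017 = 16700 W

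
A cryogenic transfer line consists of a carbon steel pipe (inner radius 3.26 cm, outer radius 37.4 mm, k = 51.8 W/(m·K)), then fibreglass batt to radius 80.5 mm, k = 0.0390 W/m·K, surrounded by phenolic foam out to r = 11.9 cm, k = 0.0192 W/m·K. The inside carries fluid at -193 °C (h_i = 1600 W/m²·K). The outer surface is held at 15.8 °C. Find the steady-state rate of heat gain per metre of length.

Q' = 32.8 W/m

Treat each layer as a resistance in series:
  R'_conv,in = 1/(2πr h) = 1/(2π·0.0326·1600) = 0.003051 m·K/W
  R'_carbon steel = ln(0.0374/0.0326)/(2πk) = 0.1374/(2π·51.8) = 4.220×10^-4 m·K/W
  R'_fibreglass batt = ln(0.0805/0.0374)/(2πk) = 0.7666/(2π·0.0390) = 3.128 m·K/W
  R'_phenolic foam = ln(0.119/0.0805)/(2πk) = 0.3909/(2π·0.0192) = 3.240 m·K/W
ΣR = 0.003051 + 4.220×10^-4 + 3.128 + 3.240 = 6.371 m·K/W
Q' = ΔT/ΣR = (-193 °C − 15.8 °C)/6.371 = -32.8 W/m
(Negative Q' ⇒ heat flows inward; heat gain = 32.8 W/m.)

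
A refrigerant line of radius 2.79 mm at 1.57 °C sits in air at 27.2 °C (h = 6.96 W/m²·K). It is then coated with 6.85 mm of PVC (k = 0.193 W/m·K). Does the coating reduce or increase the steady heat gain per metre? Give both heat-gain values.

increases: 3.13 → 7.55 W/m

Critical radius for a cylinder: r_cr = k/h = 0.0277 m = 2.77 cm.
Outer radius after coating: r₂ = 0.00279 + 0.00685 = 0.00964 m.
Since r₁ < r_cr and r₂ ≤ r_cr, the coating moves toward the maximum at r_cr — heat gain rises.
Bare: R = 1/(2πr₁h) = 8.196 m·K/W; Q = 25.63/8.196 = 3.13 W/m.
Coated: R = R_cond + R_conv = 3.395 m·K/W; Q = 25.63/3.395 = 7.55 W/m.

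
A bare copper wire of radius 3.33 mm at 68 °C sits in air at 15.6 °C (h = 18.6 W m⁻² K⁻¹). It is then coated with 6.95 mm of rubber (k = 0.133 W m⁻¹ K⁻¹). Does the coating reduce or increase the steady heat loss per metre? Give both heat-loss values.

Critical radius for a cylinder: r_cr = k/h = 0.00715 m = 0.715 cm.
Outer radius after coating: r₂ = 0.00333 + 0.00695 = 0.01028 m.
r₁ < r_cr < r₂: heat loss rises to a maximum at r_cr then falls. Whether the coating helps depends on whether Q(r₂) has dropped back below Q(r₁).
Bare: R = 1/(2πr₁h) = 2.570 m·K/W; Q = 52.4/2.570 = 20.4 W/m.
Coated: R = R_cond + R_conv = 2.181 m·K/W; Q = 52.4/2.181 = 24.0 W/m.

increases: 20.4 → 24.0 W/m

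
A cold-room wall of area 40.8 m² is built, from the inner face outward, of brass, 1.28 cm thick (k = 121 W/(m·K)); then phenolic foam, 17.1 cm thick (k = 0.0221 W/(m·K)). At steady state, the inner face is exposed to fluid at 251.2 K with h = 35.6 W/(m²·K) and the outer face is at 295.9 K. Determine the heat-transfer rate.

Q = 235 W

Treat each layer as a resistance in series:
  R_conv,in = 1/(hA) = 1/(35.6·40.8) = 6.885×10^-4 K/W
  R_brass = L/(kA) = 0.0128/(121·40.8) = 2.593×10^-6 K/W
  R_phenolic foam = L/(kA) = 0.171/(0.0221·40.8) = 0.1896 K/W
ΣR = 6.885×10^-4 + 2.593×10^-6 + 0.1896 = 0.1903 K/W
Q = ΔT/ΣR = (251.2 K − 295.9 K)/0.1903 = -235 W
(Negative Q ⇒ heat flows inward; heat gain = 235 W.)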